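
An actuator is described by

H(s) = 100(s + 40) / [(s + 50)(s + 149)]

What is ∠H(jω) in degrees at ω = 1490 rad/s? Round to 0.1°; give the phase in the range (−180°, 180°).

At s = jω = j1490:
zero (s+40): 40 + j1490 → |·| = √(40²+1490²) = √2221700 ≈ 1490.5, ∠ = arctan(1490/40) ≈ 88.46°
pole (s+50): 50 + j1490 → |·| = √(50²+1490²) = √2222600 ≈ 1490.8, ∠ = arctan(1490/50) ≈ 88.08°
pole (s+149): 149 + j1490 → |·| = √(149²+1490²) = √2242301 ≈ 1497.4, ∠ = arctan(1490/149) ≈ 84.29°
∠H = 88.46° − 172.37° = -83.91°

-83.9°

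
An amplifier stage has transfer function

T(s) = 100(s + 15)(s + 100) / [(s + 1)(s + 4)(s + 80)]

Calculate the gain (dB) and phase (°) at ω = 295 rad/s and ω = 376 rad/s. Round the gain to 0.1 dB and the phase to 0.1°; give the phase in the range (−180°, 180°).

At s = jω = j295:
zero (s+15): 15 + j295 → |·| = √(15²+295²) = √87250 ≈ 295.38, ∠ = arctan(295/15) ≈ 87.09°
zero (s+100): 100 + j295 → |·| = √(100²+295²) = √97025 ≈ 311.49, ∠ = arctan(295/100) ≈ 71.27°
pole (s+1): 1 + j295 → |·| = √(1²+295²) = √87026 ≈ 295, ∠ = arctan(295/1) ≈ 89.81°
pole (s+4): 4 + j295 → |·| = √(4²+295²) = √87041 ≈ 295.03, ∠ = arctan(295/4) ≈ 89.22°
pole (s+80): 80 + j295 → |·| = √(80²+295²) = √93425 ≈ 305.66, ∠ = arctan(295/80) ≈ 74.83°
|T| = 100 · 92008 / 2.6603e+07 ≈ 0.34586
Gain = 20 log₁₀(0.34586) ≈ -9.22 dB
∠T = 158.36° − 253.86° = -95.50°

At s = jω = j376:
zero (s+15): 15 + j376 → |·| = √(15²+376²) = √141601 ≈ 376.3, ∠ = arctan(376/15) ≈ 87.72°
zero (s+100): 100 + j376 → |·| = √(100²+376²) = √151376 ≈ 389.07, ∠ = arctan(376/100) ≈ 75.11°
pole (s+1): 1 + j376 → |·| = √(1²+376²) = √141377 ≈ 376, ∠ = arctan(376/1) ≈ 89.85°
pole (s+4): 4 + j376 → |·| = √(4²+376²) = √141392 ≈ 376.02, ∠ = arctan(376/4) ≈ 89.39°
pole (s+80): 80 + j376 → |·| = √(80²+376²) = √147776 ≈ 384.42, ∠ = arctan(376/80) ≈ 77.99°
|T| = 100 · 1.4641e+05 / 5.4351e+07 ≈ 0.26938
Gain = 20 log₁₀(0.26938) ≈ -11.39 dB
∠T = 162.83° − 257.23° = -94.40°

ω = 295: -9.2 dB, -95.5°; ω = 376: -11.4 dB, -94.4°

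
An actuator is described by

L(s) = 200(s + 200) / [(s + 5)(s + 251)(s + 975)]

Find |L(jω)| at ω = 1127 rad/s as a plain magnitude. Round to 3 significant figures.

0.000118

At s = jω = j1127:
zero (s+200): 200 + j1127 → |·| = √(200²+1127²) = √1310129 ≈ 1144.6, ∠ = arctan(1127/200) ≈ 79.94°
pole (s+5): 5 + j1127 → |·| = √(5²+1127²) = √1270154 ≈ 1127, ∠ = arctan(1127/5) ≈ 89.75°
pole (s+251): 251 + j1127 → |·| = √(251²+1127²) = √1333130 ≈ 1154.6, ∠ = arctan(1127/251) ≈ 77.44°
pole (s+975): 975 + j1127 → |·| = √(975²+1127²) = √2220754 ≈ 1490.2, ∠ = arctan(1127/975) ≈ 49.14°
|L| = 200 · 1144.6 / 1.9391e+09 ≈ 0.00011805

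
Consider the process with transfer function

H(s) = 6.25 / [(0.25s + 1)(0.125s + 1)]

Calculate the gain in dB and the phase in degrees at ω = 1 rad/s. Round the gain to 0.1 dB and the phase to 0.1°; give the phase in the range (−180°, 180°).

At ω = 1 rad/s:
pole (1 + j1·0.25) = 1 + j0.25 → |·| ≈ 1.0308, ∠ ≈ 14.04°
pole (1 + j1·0.125) = 1 + j0.125 → |·| ≈ 1.0078, ∠ ≈ 7.13°
|H| = 6.25 · 1 / (1.0308 · 1.0078) ≈ 6.0163
Gain = 20 log₁₀(6.0163) ≈ 15.59 dB
∠H = (0°) − (14.04° + 7.13°) = -21.17°

15.6 dB, -21.2°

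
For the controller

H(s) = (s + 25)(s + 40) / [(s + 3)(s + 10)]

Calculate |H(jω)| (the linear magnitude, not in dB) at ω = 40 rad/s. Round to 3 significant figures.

1.61

At s = jω = j40:
zero (s+25): 25 + j40 → |·| = √(25²+40²) = √2225 ≈ 47.17, ∠ = arctan(40/25) ≈ 57.99°
zero (s+40): 40 + j40 → |·| = √(40²+40²) = √3200 ≈ 56.569, ∠ = arctan(40/40) ≈ 45.00°
pole (s+3): 3 + j40 → |·| = √(3²+40²) = √1609 ≈ 40.112, ∠ = arctan(40/3) ≈ 85.71°
pole (s+10): 10 + j40 → |·| = √(10²+40²) = √1700 ≈ 41.231, ∠ = arctan(40/10) ≈ 75.96°
|H| = 1 · 2668.4 / 1653.9 ≈ 1.6134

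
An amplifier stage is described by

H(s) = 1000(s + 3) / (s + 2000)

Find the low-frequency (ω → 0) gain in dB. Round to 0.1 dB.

3.5 dB

H(0) = 1000·3 / (2000) = 1.5
20 log₁₀(1.5) ≈ 3.52 dB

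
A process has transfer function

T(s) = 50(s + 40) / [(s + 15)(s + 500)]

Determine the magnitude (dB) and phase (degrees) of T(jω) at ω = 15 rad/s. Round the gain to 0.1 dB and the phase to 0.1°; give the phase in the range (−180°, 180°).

-13.9 dB, -26.2°

At s = jω = j15:
zero (s+40): 40 + j15 → |·| = √(40²+15²) = √1825 ≈ 42.72, ∠ = arctan(15/40) ≈ 20.56°
pole (s+15): 15 + j15 → |·| = √(15²+15²) = √450 ≈ 21.213, ∠ = arctan(15/15) ≈ 45.00°
pole (s+500): 500 + j15 → |·| = √(500²+15²) = √250225 ≈ 500.22, ∠ = arctan(15/500) ≈ 1.72°
|T| = 50 · 42.72 / 10611 ≈ 0.2013
Gain = 20 log₁₀(0.2013) ≈ -13.92 dB
∠T = 20.56° − 46.72° = -26.16°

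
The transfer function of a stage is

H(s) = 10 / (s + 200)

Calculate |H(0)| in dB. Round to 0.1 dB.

-26.0 dB

H(0) = 10 / 200 = 0.05
20 log₁₀(0.05) ≈ -26.02 dB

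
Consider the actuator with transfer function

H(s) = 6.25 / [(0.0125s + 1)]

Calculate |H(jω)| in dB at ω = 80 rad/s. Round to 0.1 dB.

At ω = 80 rad/s:
pole (1 + j80·0.0125) = 1 + j1 → |·| ≈ 1.4142, ∠ ≈ 45.00°
|H| = 6.25 · 1 / (1.4142) ≈ 4.4195
Gain = 20 log₁₀(4.4195) ≈ 12.91 dB

12.9 dB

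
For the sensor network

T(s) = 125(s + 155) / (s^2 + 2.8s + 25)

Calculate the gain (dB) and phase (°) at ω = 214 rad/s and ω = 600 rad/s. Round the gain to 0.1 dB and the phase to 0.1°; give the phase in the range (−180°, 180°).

ω = 214: -2.8 dB, -125.2°; ω = 600: -13.3 dB, -104.2°

At s = jω = j214:
zero (s+155): 155 + j214 → |·| = √(155²+214²) = √69821 ≈ 264.24, ∠ = arctan(214/155) ≈ 54.08°
quadratic: (j214)² + 2.8·j214 + 25 = -45771 + j599.2 → |·| ≈ 45775, ∠ ≈ 179.25°
|T| = 125 · 264.24 / 45775 ≈ 0.72157
Gain = 20 log₁₀(0.72157) ≈ -2.83 dB
∠T = 54.08° − 179.25° = -125.17°

At s = jω = j600:
zero (s+155): 155 + j600 → |·| = √(155²+600²) = √384025 ≈ 619.7, ∠ = arctan(600/155) ≈ 75.52°
quadratic: (j600)² + 2.8·j600 + 25 = -359975 + j1680 → |·| ≈ 3.5998e+05, ∠ ≈ 179.73°
|T| = 125 · 619.7 / 3.5998e+05 ≈ 0.21519
Gain = 20 log₁₀(0.21519) ≈ -13.34 dB
∠T = 75.52° − 179.73° = -104.21°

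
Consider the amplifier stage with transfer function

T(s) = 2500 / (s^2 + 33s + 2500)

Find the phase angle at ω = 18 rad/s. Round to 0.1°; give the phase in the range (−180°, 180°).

-15.3°

At s = jω = j18:
quadratic: (j18)² + 33·j18 + 2500 = 2176 + j594 → |·| ≈ 2255.6, ∠ ≈ 15.27°
∠T = 0.00° − 15.27° = -15.27°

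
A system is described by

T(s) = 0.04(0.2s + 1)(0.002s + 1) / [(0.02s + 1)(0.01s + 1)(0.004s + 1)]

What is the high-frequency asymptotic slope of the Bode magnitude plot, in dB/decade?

Each pole contributes −20 dB/decade at high frequency; each zero contributes +20 dB/decade.
Net: 2 zero(s) − 3 pole(s) → -20 dB/decade.

-20 dB/decade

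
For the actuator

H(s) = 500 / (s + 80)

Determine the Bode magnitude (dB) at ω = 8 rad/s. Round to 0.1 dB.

15.9 dB

At s = jω = j8:
pole (s+80): 80 + j8 → |·| = √(80²+8²) = √6464 ≈ 80.399, ∠ = arctan(8/80) ≈ 5.71°
|H| = 500 / 80.399 ≈ 6.219
Gain = 20 log₁₀(6.219) ≈ 15.87 dB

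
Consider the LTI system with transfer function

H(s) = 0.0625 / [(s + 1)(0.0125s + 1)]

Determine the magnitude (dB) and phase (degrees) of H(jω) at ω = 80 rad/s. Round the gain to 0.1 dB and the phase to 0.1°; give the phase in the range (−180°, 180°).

-65.2 dB, -134.3°

At ω = 80 rad/s:
pole (1 + j80·1) = 1 + j80 → |·| ≈ 80.006, ∠ ≈ 89.28°
pole (1 + j80·0.0125) = 1 + j1 → |·| ≈ 1.4142, ∠ ≈ 45.00°
|H| = 0.0625 · 1 / (80.006 · 1.4142) ≈ 0.00055239
Gain = 20 log₁₀(0.00055239) ≈ -65.16 dB
∠H = (0°) − (89.28° + 45.00°) = -134.28°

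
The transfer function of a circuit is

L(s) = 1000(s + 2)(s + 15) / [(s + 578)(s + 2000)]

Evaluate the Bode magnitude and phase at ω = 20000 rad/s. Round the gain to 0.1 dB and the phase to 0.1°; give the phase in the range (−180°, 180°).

60.0 dB, 7.3°

At s = jω = j20000:
zero (s+2): 2 + j20000 → |·| = √(2²+20000²) = √400000004 ≈ 20000, ∠ = arctan(20000/2) ≈ 89.99°
zero (s+15): 15 + j20000 → |·| = √(15²+20000²) = √400000225 ≈ 20000, ∠ = arctan(20000/15) ≈ 89.96°
pole (s+578): 578 + j20000 → |·| = √(578²+20000²) = √400334084 ≈ 20008, ∠ = arctan(20000/578) ≈ 88.34°
pole (s+2000): 2000 + j20000 → |·| = √(2000²+20000²) = √404000000 ≈ 20100, ∠ = arctan(20000/2000) ≈ 84.29°
|L| = 1000 · 4e+08 / 4.0216e+08 ≈ 994.63
Gain = 20 log₁₀(994.63) ≈ 59.95 dB
∠L = 179.95° − 172.63° = 7.32°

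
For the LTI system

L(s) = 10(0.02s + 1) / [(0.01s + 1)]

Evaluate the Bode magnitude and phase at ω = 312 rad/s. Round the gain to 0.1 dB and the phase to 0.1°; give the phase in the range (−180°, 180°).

At ω = 312 rad/s:
zero (1 + j312·0.02) = 1 + j6.24 → |·| ≈ 6.3196, ∠ ≈ 80.90°
pole (1 + j312·0.01) = 1 + j3.12 → |·| ≈ 3.2763, ∠ ≈ 72.23°
|L| = 10 · 6.3196 / (3.2763) ≈ 19.289
Gain = 20 log₁₀(19.289) ≈ 25.71 dB
∠L = (80.90°) − (72.23°) = 8.67°

25.7 dB, 8.7°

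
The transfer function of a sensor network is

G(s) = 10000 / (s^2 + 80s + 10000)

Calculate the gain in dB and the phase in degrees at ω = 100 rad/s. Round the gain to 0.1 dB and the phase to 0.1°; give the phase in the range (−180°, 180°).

At s = jω = j100:
quadratic: (j100)² + 80·j100 + 10000 = 0 + j8000 → |·| ≈ 8000, ∠ ≈ 90.00°
|G| = 10000 / 8000 ≈ 1.25
Gain = 20 log₁₀(1.25) ≈ 1.94 dB
∠G = 0.00° − 90.00° = -90.00°

1.9 dB, -90.0°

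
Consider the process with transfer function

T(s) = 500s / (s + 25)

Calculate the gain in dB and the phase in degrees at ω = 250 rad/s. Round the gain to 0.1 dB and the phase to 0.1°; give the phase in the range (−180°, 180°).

53.9 dB, 5.7°

At s = jω = j250:
zero at origin: s = j250 → |·| = 250, ∠ = 90.00°
pole (s+25): 25 + j250 → |·| = √(25²+250²) = √63125 ≈ 251.25, ∠ = arctan(250/25) ≈ 84.29°
|T| = 500 · 250 / 251.25 ≈ 497.51
Gain = 20 log₁₀(497.51) ≈ 53.94 dB
∠T = 90.00° − 84.29° = 5.71°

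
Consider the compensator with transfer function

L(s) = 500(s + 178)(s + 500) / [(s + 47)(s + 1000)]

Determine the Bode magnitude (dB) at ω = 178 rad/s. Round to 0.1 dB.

At s = jω = j178:
zero (s+178): 178 + j178 → |·| = √(178²+178²) = √63368 ≈ 251.73, ∠ = arctan(178/178) ≈ 45.00°
zero (s+500): 500 + j178 → |·| = √(500²+178²) = √281684 ≈ 530.74, ∠ = arctan(178/500) ≈ 19.60°
pole (s+47): 47 + j178 → |·| = √(47²+178²) = √33893 ≈ 184.1, ∠ = arctan(178/47) ≈ 75.21°
pole (s+1000): 1000 + j178 → |·| = √(1000²+178²) = √1031684 ≈ 1015.7, ∠ = arctan(178/1000) ≈ 10.09°
|L| = 500 · 1.336e+05 / 1.8699e+05 ≈ 357.24
Gain = 20 log₁₀(357.24) ≈ 51.06 dB

51.1 dB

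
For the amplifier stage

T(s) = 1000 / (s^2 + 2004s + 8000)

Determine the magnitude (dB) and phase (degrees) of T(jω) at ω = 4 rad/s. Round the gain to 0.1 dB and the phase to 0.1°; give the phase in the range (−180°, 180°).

Substitute s = j4:
Numerator: 1000 = 1000 + j0
Denominator: (j4)^2 + 2004(j4) + 8000 = 7984 + j8016
|N| = √(1000² + 0²) ≈ 1000, ∠N ≈ 0.00°
|D| = √(7984² + 8016²) ≈ 11314, ∠D ≈ 45.11°
|T| = 1000 / 11314 ≈ 0.088386
Gain = 20 log₁₀(0.088386) ≈ -21.07 dB
∠T = 0.00° − 45.11° = -45.11°

-21.1 dB, -45.1°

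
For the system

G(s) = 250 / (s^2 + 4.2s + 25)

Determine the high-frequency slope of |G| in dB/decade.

-40 dB/decade

Each pole contributes −20 dB/decade at high frequency; each zero contributes +20 dB/decade.
Net: 0 zero(s) − 2 pole(s) → -40 dB/decade.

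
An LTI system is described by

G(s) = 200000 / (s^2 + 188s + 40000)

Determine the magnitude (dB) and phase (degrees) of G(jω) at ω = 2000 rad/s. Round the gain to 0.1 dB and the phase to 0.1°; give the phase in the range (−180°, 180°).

At s = jω = j2000:
quadratic: (j2000)² + 188·j2000 + 40000 = -3960000 + j376000 → |·| ≈ 3.9778e+06, ∠ ≈ 174.58°
|G| = 200000 / 3.9778e+06 ≈ 0.050279
Gain = 20 log₁₀(0.050279) ≈ -25.97 dB
∠G = 0.00° − 174.58° = -174.58°

-26.0 dB, -174.6°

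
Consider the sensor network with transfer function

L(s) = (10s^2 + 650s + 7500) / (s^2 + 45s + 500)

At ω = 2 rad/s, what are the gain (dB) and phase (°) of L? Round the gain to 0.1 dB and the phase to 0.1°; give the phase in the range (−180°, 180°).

23.5 dB, -0.4°

Substitute s = j2:
Numerator: 10(j2)^2 + 650(j2) + 7500 = 7460 + j1300
Denominator: (j2)^2 + 45(j2) + 500 = 496 + j90
|N| = √(7460² + 1300²) ≈ 7572.4, ∠N ≈ 9.89°
|D| = √(496² + 90²) ≈ 504.1, ∠D ≈ 10.28°
|L| = 7572.4 / 504.1 ≈ 15.022
Gain = 20 log₁₀(15.022) ≈ 23.53 dB
∠L = 9.89° − 10.28° = -0.39°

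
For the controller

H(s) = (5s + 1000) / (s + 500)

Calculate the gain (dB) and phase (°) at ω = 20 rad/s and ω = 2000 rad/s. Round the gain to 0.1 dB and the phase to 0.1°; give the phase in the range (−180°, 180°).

Substitute s = j20:
Numerator: 5(j20) + 1000 = 1000 + j100
Denominator: (j20) + 500 = 500 + j20
|N| = √(1000² + 100²) ≈ 1005, ∠N ≈ 5.71°
|D| = √(500² + 20²) ≈ 500.4, ∠D ≈ 2.29°
|H| = 1005 / 500.4 ≈ 2.0084
Gain = 20 log₁₀(2.0084) ≈ 6.06 dB
∠H = 5.71° − 2.29° = 3.42°

Substitute s = j2000:
Numerator: 5(j2000) + 1000 = 1000 + j10000
Denominator: (j2000) + 500 = 500 + j2000
|N| = √(1000² + 10000²) ≈ 10050, ∠N ≈ 84.29°
|D| = √(500² + 2000²) ≈ 2061.6, ∠D ≈ 75.96°
|H| = 10050 / 2061.6 ≈ 4.8749
Gain = 20 log₁₀(4.8749) ≈ 13.76 dB
∠H = 84.29° − 75.96° = 8.33°

ω = 20: 6.1 dB, 3.4°; ω = 2000: 13.8 dB, 8.3°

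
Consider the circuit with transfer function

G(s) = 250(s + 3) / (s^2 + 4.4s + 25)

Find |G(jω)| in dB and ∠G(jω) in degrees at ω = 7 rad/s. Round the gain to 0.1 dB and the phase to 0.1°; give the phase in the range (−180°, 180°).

33.8 dB, -61.1°

At s = jω = j7:
zero (s+3): 3 + j7 → |·| = √(3²+7²) = √58 ≈ 7.6158, ∠ = arctan(7/3) ≈ 66.80°
quadratic: (j7)² + 4.4·j7 + 25 = -24 + j30.8 → |·| ≈ 39.047, ∠ ≈ 127.93°
|G| = 250 · 7.6158 / 39.047 ≈ 48.76
Gain = 20 log₁₀(48.76) ≈ 33.76 dB
∠G = 66.80° − 127.93° = -61.13°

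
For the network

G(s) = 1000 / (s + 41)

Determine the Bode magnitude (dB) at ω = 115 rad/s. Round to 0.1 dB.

At s = jω = j115:
pole (s+41): 41 + j115 → |·| = √(41²+115²) = √14906 ≈ 122.09, ∠ = arctan(115/41) ≈ 70.38°
|G| = 1000 / 122.09 ≈ 8.1907
Gain = 20 log₁₀(8.1907) ≈ 18.27 dB

18.3 dB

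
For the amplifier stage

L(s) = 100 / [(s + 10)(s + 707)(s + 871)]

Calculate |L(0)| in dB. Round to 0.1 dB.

L(0) = 100 / (10·707·871) ≈ 1.6239e-05
20 log₁₀(1.6239e-05) ≈ -95.79 dB

-95.8 dB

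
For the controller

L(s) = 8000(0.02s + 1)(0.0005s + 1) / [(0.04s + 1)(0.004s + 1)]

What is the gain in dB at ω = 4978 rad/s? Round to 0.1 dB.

54.6 dB

At ω = 4978 rad/s:
zero (1 + j4978·0.02) = 1 + j99.56 → |·| ≈ 99.565, ∠ ≈ 89.42°
zero (1 + j4978·0.0005) = 1 + j2.489 → |·| ≈ 2.6824, ∠ ≈ 68.11°
pole (1 + j4978·0.04) = 1 + j199.12 → |·| ≈ 199.12, ∠ ≈ 89.71°
pole (1 + j4978·0.004) = 1 + j19.912 → |·| ≈ 19.937, ∠ ≈ 87.12°
|L| = 8000 · 99.565 · 2.6824 / (199.12 · 19.937) ≈ 538.2
Gain = 20 log₁₀(538.2) ≈ 54.62 dB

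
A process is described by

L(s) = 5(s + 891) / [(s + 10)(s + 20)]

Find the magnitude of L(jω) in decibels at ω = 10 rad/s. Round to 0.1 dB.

At s = jω = j10:
zero (s+891): 891 + j10 → |·| = √(891²+10²) = √793981 ≈ 891.06, ∠ = arctan(10/891) ≈ 0.64°
pole (s+10): 10 + j10 → |·| = √(10²+10²) = √200 ≈ 14.142, ∠ = arctan(10/10) ≈ 45.00°
pole (s+20): 20 + j10 → |·| = √(20²+10²) = √500 ≈ 22.361, ∠ = arctan(10/20) ≈ 26.57°
|L| = 5 · 891.06 / 316.23 ≈ 14.089
Gain = 20 log₁₀(14.089) ≈ 22.98 dB

23.0 dB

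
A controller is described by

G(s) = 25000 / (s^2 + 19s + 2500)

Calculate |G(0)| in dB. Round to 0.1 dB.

20.0 dB

G(0) = 25000 / 2500 = 10
20 log₁₀(10) ≈ 20.00 dB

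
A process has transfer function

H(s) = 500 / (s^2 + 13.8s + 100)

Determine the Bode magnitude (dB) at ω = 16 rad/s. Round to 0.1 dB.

At s = jω = j16:
quadratic: (j16)² + 13.8·j16 + 100 = -156 + j220.8 → |·| ≈ 270.35, ∠ ≈ 125.24°
|H| = 500 / 270.35 ≈ 1.8495
Gain = 20 log₁₀(1.8495) ≈ 5.34 dB

5.3 dB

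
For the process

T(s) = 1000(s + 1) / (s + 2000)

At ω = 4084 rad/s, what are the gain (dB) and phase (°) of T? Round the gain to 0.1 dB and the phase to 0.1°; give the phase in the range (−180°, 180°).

59.1 dB, 26.1°

At s = jω = j4084:
zero (s+1): 1 + j4084 → |·| = √(1²+4084²) = √16679057 ≈ 4084, ∠ = arctan(4084/1) ≈ 89.99°
pole (s+2000): 2000 + j4084 → |·| = √(2000²+4084²) = √20679056 ≈ 4547.4, ∠ = arctan(4084/2000) ≈ 63.91°
|T| = 1000 · 4084 / 4547.4 ≈ 898.1
Gain = 20 log₁₀(898.1) ≈ 59.07 dB
∠T = 89.99° − 63.91° = 26.08°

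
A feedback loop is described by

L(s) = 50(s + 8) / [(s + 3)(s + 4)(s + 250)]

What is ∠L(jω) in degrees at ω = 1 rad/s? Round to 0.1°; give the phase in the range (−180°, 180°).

At s = jω = j1:
zero (s+8): 8 + j1 → |·| = √(8²+1²) = √65 ≈ 8.0623, ∠ = arctan(1/8) ≈ 7.13°
pole (s+3): 3 + j1 → |·| = √(3²+1²) = √10 ≈ 3.1623, ∠ = arctan(1/3) ≈ 18.43°
pole (s+4): 4 + j1 → |·| = √(4²+1²) = √17 ≈ 4.1231, ∠ = arctan(1/4) ≈ 14.04°
pole (s+250): 250 + j1 → |·| = √(250²+1²) = √62501 ≈ 250, ∠ = arctan(1/250) ≈ 0.23°
∠L = 7.13° − 32.70° = -25.57°

-25.6°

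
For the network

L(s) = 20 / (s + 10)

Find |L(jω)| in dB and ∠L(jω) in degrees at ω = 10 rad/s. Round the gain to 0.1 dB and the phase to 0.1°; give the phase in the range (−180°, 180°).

3.0 dB, -45.0°

Substitute s = j10:
Numerator: 20 = 20 + j0
Denominator: (j10) + 10 = 10 + j10
|N| = √(20² + 0²) ≈ 20, ∠N ≈ 0.00°
|D| = √(10² + 10²) ≈ 14.142, ∠D ≈ 45.00°
|L| = 20 / 14.142 ≈ 1.4142
Gain = 20 log₁₀(1.4142) ≈ 3.01 dB
∠L = 0.00° − 45.00° = -45.00°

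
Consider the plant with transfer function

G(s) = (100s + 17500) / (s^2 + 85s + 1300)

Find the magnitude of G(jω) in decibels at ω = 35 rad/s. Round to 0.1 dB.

15.6 dB

Substitute s = j35:
Numerator: 100(j35) + 17500 = 17500 + j3500
Denominator: (j35)^2 + 85(j35) + 1300 = 75 + j2975
|N| = √(17500² + 3500²) ≈ 17847, ∠N ≈ 11.31°
|D| = √(75² + 2975²) ≈ 2975.9, ∠D ≈ 88.56°
|G| = 17847 / 2975.9 ≈ 5.9972
Gain = 20 log₁₀(5.9972) ≈ 15.56 dB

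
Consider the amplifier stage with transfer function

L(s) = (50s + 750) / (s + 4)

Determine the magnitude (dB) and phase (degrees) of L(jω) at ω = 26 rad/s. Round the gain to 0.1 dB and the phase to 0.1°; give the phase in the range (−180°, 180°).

35.1 dB, -21.2°

Substitute s = j26:
Numerator: 50(j26) + 750 = 750 + j1300
Denominator: (j26) + 4 = 4 + j26
|N| = √(750² + 1300²) ≈ 1500.8, ∠N ≈ 60.02°
|D| = √(4² + 26²) ≈ 26.306, ∠D ≈ 81.25°
|L| = 1500.8 / 26.306 ≈ 57.052
Gain = 20 log₁₀(57.052) ≈ 35.13 dB
∠L = 60.02° − 81.25° = -21.23°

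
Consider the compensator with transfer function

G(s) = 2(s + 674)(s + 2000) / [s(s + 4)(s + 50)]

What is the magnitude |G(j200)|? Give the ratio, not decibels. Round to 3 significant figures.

0.343

At s = jω = j200:
zero (s+674): 674 + j200 → |·| = √(674²+200²) = √494276 ≈ 703.05, ∠ = arctan(200/674) ≈ 16.53°
zero (s+2000): 2000 + j200 → |·| = √(2000²+200²) = √4040000 ≈ 2010, ∠ = arctan(200/2000) ≈ 5.71°
pole (s+4): 4 + j200 → |·| = √(4²+200²) = √40016 ≈ 200.04, ∠ = arctan(200/4) ≈ 88.85°
pole (s+50): 50 + j200 → |·| = √(50²+200²) = √42500 ≈ 206.16, ∠ = arctan(200/50) ≈ 75.96°
pole at origin: |s| = 200, ∠ = 90.00° (in denominator)
|G| = 2 · 1.4131e+06 / 8.248e+06 ≈ 0.34265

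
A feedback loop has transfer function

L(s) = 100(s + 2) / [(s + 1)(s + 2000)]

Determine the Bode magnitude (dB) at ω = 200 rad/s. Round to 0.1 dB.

-26.1 dB

At s = jω = j200:
zero (s+2): 2 + j200 → |·| = √(2²+200²) = √40004 ≈ 200.01, ∠ = arctan(200/2) ≈ 89.43°
pole (s+1): 1 + j200 → |·| = √(1²+200²) = √40001 ≈ 200, ∠ = arctan(200/1) ≈ 89.71°
pole (s+2000): 2000 + j200 → |·| = √(2000²+200²) = √4040000 ≈ 2010, ∠ = arctan(200/2000) ≈ 5.71°
|L| = 100 · 200.01 / 4.02e+05 ≈ 0.049754
Gain = 20 log₁₀(0.049754) ≈ -26.06 dB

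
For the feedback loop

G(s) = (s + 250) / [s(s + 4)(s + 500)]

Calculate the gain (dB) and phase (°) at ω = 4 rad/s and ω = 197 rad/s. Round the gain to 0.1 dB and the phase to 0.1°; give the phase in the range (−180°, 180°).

At s = jω = j4:
zero (s+250): 250 + j4 → |·| = √(250²+4²) = √62516 ≈ 250.03, ∠ = arctan(4/250) ≈ 0.92°
pole (s+4): 4 + j4 → |·| = √(4²+4²) = √32 ≈ 5.6569, ∠ = arctan(4/4) ≈ 45.00°
pole (s+500): 500 + j4 → |·| = √(500²+4²) = √250016 ≈ 500.02, ∠ = arctan(4/500) ≈ 0.46°
pole at origin: |s| = 4, ∠ = 90.00° (in denominator)
|G| = 1 · 250.03 / 11314 ≈ 0.022099
Gain = 20 log₁₀(0.022099) ≈ -33.11 dB
∠G = 0.92° − 135.46° = -134.54°

At s = jω = j197:
zero (s+250): 250 + j197 → |·| = √(250²+197²) = √101309 ≈ 318.29, ∠ = arctan(197/250) ≈ 38.24°
pole (s+4): 4 + j197 → |·| = √(4²+197²) = √38825 ≈ 197.04, ∠ = arctan(197/4) ≈ 88.84°
pole (s+500): 500 + j197 → |·| = √(500²+197²) = √288809 ≈ 537.41, ∠ = arctan(197/500) ≈ 21.50°
pole at origin: |s| = 197, ∠ = 90.00° (in denominator)
|G| = 1 · 318.29 / 2.0861e+07 ≈ 1.5258e-05
Gain = 20 log₁₀(1.5258e-05) ≈ -96.33 dB
∠G = 38.24° − 200.34° = -162.10°

ω = 4: -33.1 dB, -134.5°; ω = 197: -96.3 dB, -162.1°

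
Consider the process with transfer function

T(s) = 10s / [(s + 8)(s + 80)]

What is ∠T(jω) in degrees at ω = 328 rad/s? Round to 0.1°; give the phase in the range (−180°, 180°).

At s = jω = j328:
zero at origin: s = j328 → |·| = 328, ∠ = 90.00°
pole (s+8): 8 + j328 → |·| = √(8²+328²) = √107648 ≈ 328.1, ∠ = arctan(328/8) ≈ 88.60°
pole (s+80): 80 + j328 → |·| = √(80²+328²) = √113984 ≈ 337.62, ∠ = arctan(328/80) ≈ 76.29°
∠T = 90.00° − 164.89° = -74.89°

-74.9°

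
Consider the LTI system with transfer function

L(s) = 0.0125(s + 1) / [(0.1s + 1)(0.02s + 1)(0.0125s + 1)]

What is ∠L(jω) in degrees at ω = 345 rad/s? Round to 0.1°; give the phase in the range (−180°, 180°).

At ω = 345 rad/s:
zero (1 + j345·1) = 1 + j345 → |·| ≈ 345, ∠ ≈ 89.83°
pole (1 + j345·0.1) = 1 + j34.5 → |·| ≈ 34.514, ∠ ≈ 88.34°
pole (1 + j345·0.02) = 1 + j6.9 → |·| ≈ 6.9721, ∠ ≈ 81.75°
pole (1 + j345·0.0125) = 1 + j4.3125 → |·| ≈ 4.4269, ∠ ≈ 76.94°
∠L = (89.83°) − (88.34° + 81.75° + 76.94°) = -157.20°

-157.2°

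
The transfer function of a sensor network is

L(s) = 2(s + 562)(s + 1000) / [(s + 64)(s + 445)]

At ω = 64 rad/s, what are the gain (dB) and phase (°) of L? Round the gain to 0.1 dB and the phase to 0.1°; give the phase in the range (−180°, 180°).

At s = jω = j64:
zero (s+562): 562 + j64 → |·| = √(562²+64²) = √319940 ≈ 565.63, ∠ = arctan(64/562) ≈ 6.50°
zero (s+1000): 1000 + j64 → |·| = √(1000²+64²) = √1004096 ≈ 1002, ∠ = arctan(64/1000) ≈ 3.66°
pole (s+64): 64 + j64 → |·| = √(64²+64²) = √8192 ≈ 90.51, ∠ = arctan(64/64) ≈ 45.00°
pole (s+445): 445 + j64 → |·| = √(445²+64²) = √202121 ≈ 449.58, ∠ = arctan(64/445) ≈ 8.18°
|L| = 2 · 5.6676e+05 / 40691 ≈ 27.857
Gain = 20 log₁₀(27.857) ≈ 28.90 dB
∠L = 10.16° − 53.18° = -43.02°

28.9 dB, -43.0°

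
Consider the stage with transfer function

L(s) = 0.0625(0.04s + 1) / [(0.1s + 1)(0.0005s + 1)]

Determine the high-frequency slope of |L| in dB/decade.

-20 dB/decade

Each pole contributes −20 dB/decade at high frequency; each zero contributes +20 dB/decade.
Net: 1 zero(s) − 2 pole(s) → -20 dB/decade.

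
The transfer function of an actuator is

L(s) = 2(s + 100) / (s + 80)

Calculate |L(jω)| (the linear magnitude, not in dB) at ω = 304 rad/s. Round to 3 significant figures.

At s = jω = j304:
zero (s+100): 100 + j304 → |·| = √(100²+304²) = √102416 ≈ 320.02, ∠ = arctan(304/100) ≈ 71.79°
pole (s+80): 80 + j304 → |·| = √(80²+304²) = √98816 ≈ 314.35, ∠ = arctan(304/80) ≈ 75.26°
|L| = 2 · 320.02 / 314.35 ≈ 2.0361

2.04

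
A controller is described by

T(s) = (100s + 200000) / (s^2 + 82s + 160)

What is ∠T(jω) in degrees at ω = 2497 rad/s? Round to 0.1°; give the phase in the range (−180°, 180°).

Substitute s = j2497:
Numerator: 100(j2497) + 200000 = 200000 + j249700
Denominator: (j2497)^2 + 82(j2497) + 160 = -6234849 + j204754
|N| = √(200000² + 249700²) ≈ 3.1992e+05, ∠N ≈ 51.31°
|D| = √(6234849² + 204754²) ≈ 6.2382e+06, ∠D ≈ 178.12°
∠T = 51.31° − 178.12° = -126.81°

-126.8°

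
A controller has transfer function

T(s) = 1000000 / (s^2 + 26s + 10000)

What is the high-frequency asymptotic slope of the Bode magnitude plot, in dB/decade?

-40 dB/decade

Each pole contributes −20 dB/decade at high frequency; each zero contributes +20 dB/decade.
Net: 0 zero(s) − 2 pole(s) → -40 dB/decade.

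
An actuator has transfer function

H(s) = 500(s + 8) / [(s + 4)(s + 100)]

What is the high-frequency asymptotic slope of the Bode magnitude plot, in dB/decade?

-20 dB/decade

Each pole contributes −20 dB/decade at high frequency; each zero contributes +20 dB/decade.
Net: 1 zero(s) − 2 pole(s) → -20 dB/decade.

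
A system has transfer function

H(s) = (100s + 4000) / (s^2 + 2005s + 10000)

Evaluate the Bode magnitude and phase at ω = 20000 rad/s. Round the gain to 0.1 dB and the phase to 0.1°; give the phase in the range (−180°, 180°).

Substitute s = j20000:
Numerator: 100(j20000) + 4000 = 4000 + j2000000
Denominator: (j20000)^2 + 2005(j20000) + 10000 = -399990000 + j40100000
|N| = √(4000² + 2000000²) ≈ 2e+06, ∠N ≈ 89.89°
|D| = √(399990000² + 40100000²) ≈ 4.02e+08, ∠D ≈ 174.28°
|H| = 2e+06 / 4.02e+08 ≈ 0.0049751
Gain = 20 log₁₀(0.0049751) ≈ -46.06 dB
∠H = 89.89° − 174.28° = -84.39°

-46.1 dB, -84.4°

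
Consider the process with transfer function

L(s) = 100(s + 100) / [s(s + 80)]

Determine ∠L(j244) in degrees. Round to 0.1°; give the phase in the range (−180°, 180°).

At s = jω = j244:
zero (s+100): 100 + j244 → |·| = √(100²+244²) = √69536 ≈ 263.7, ∠ = arctan(244/100) ≈ 67.71°
pole (s+80): 80 + j244 → |·| = √(80²+244²) = √65936 ≈ 256.78, ∠ = arctan(244/80) ≈ 71.85°
pole at origin: |s| = 244, ∠ = 90.00° (in denominator)
∠L = 67.71° − 161.85° = -94.14°

-94.1°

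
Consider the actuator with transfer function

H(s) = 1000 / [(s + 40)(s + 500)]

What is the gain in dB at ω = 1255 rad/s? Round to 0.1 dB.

At s = jω = j1255:
pole (s+40): 40 + j1255 → |·| = √(40²+1255²) = √1576625 ≈ 1255.6, ∠ = arctan(1255/40) ≈ 88.17°
pole (s+500): 500 + j1255 → |·| = √(500²+1255²) = √1825025 ≈ 1350.9, ∠ = arctan(1255/500) ≈ 68.28°
|H| = 1000 / 1.6962e+06 ≈ 0.00058955
Gain = 20 log₁₀(0.00058955) ≈ -64.59 dB

-64.6 dB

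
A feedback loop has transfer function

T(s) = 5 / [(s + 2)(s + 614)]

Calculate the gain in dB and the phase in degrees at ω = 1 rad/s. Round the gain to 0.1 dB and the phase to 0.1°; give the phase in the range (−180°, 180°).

-48.8 dB, -26.7°

At s = jω = j1:
pole (s+2): 2 + j1 → |·| = √(2²+1²) = √5 ≈ 2.2361, ∠ = arctan(1/2) ≈ 26.57°
pole (s+614): 614 + j1 → |·| = √(614²+1²) = √376997 ≈ 614, ∠ = arctan(1/614) ≈ 0.09°
|T| = 5 / 1373 ≈ 0.0036417
Gain = 20 log₁₀(0.0036417) ≈ -48.77 dB
∠T = 0.00° − 26.66° = -26.66°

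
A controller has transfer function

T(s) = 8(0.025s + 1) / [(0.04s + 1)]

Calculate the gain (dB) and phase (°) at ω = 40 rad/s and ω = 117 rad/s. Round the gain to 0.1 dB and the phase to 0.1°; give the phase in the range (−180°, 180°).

ω = 40: 15.6 dB, -13.0°; ω = 117: 14.3 dB, -6.8°

At ω = 40 rad/s:
zero (1 + j40·0.025) = 1 + j1 → |·| ≈ 1.4142, ∠ ≈ 45.00°
pole (1 + j40·0.04) = 1 + j1.6 → |·| ≈ 1.8868, ∠ ≈ 57.99°
|T| = 8 · 1.4142 / (1.8868) ≈ 5.9962
Gain = 20 log₁₀(5.9962) ≈ 15.56 dB
∠T = (45.00°) − (57.99°) = -12.99°

At ω = 117 rad/s:
zero (1 + j117·0.025) = 1 + j2.925 → |·| ≈ 3.0912, ∠ ≈ 71.13°
pole (1 + j117·0.04) = 1 + j4.68 → |·| ≈ 4.7856, ∠ ≈ 77.94°
|T| = 8 · 3.0912 / (4.7856) ≈ 5.1675
Gain = 20 log₁₀(5.1675) ≈ 14.27 dB
∠T = (71.13°) − (77.94°) = -6.81°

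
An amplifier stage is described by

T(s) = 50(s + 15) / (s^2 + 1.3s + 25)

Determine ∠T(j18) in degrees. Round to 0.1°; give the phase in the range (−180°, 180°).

At s = jω = j18:
zero (s+15): 15 + j18 → |·| = √(15²+18²) = √549 ≈ 23.431, ∠ = arctan(18/15) ≈ 50.19°
quadratic: (j18)² + 1.3·j18 + 25 = -299 + j23.4 → |·| ≈ 299.91, ∠ ≈ 175.53°
∠T = 50.19° − 175.53° = -125.34°

-125.3°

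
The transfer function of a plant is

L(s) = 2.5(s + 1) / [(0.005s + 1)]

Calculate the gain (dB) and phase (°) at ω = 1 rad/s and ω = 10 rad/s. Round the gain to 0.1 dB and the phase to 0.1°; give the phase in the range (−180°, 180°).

ω = 1: 11.0 dB, 44.7°; ω = 10: 28.0 dB, 81.4°

At ω = 1 rad/s:
zero (1 + j1·1) = 1 + j1 → |·| ≈ 1.4142, ∠ ≈ 45.00°
pole (1 + j1·0.005) = 1 + j0.005 → |·| ≈ 1, ∠ ≈ 0.29°
|L| = 2.5 · 1.4142 / (1) ≈ 3.5355
Gain = 20 log₁₀(3.5355) ≈ 10.97 dB
∠L = (45.00°) − (0.29°) = 44.71°

At ω = 10 rad/s:
zero (1 + j10·1) = 1 + j10 → |·| ≈ 10.05, ∠ ≈ 84.29°
pole (1 + j10·0.005) = 1 + j0.05 → |·| ≈ 1.0012, ∠ ≈ 2.86°
|L| = 2.5 · 10.05 / (1.0012) ≈ 25.095
Gain = 20 log₁₀(25.095) ≈ 27.99 dB
∠L = (84.29°) − (2.86°) = 81.43°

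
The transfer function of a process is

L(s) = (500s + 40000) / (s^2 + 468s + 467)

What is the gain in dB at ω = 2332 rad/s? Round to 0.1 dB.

Substitute s = j2332:
Numerator: 500(j2332) + 40000 = 40000 + j1166000
Denominator: (j2332)^2 + 468(j2332) + 467 = -5437757 + j1091376
|N| = √(40000² + 1166000²) ≈ 1.1667e+06, ∠N ≈ 88.04°
|D| = √(5437757² + 1091376²) ≈ 5.5462e+06, ∠D ≈ 168.65°
|L| = 1.1667e+06 / 5.5462e+06 ≈ 0.21036
Gain = 20 log₁₀(0.21036) ≈ -13.54 dB

-13.5 dB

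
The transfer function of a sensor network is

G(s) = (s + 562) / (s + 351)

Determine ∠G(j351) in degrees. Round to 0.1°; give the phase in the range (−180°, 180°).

At s = jω = j351:
zero (s+562): 562 + j351 → |·| = √(562²+351²) = √439045 ≈ 662.6, ∠ = arctan(351/562) ≈ 31.99°
pole (s+351): 351 + j351 → |·| = √(351²+351²) = √246402 ≈ 496.39, ∠ = arctan(351/351) ≈ 45.00°
∠G = 31.99° − 45.00° = -13.01°

-13.0°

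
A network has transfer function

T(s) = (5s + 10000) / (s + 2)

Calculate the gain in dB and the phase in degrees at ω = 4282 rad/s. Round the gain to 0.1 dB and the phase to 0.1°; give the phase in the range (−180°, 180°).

Substitute s = j4282:
Numerator: 5(j4282) + 10000 = 10000 + j21410
Denominator: (j4282) + 2 = 2 + j4282
|N| = √(10000² + 21410²) ≈ 23630, ∠N ≈ 64.96°
|D| = √(2² + 4282²) ≈ 4282, ∠D ≈ 89.97°
|T| = 23630 / 4282 ≈ 5.5184
Gain = 20 log₁₀(5.5184) ≈ 14.84 dB
∠T = 64.96° − 89.97° = -25.01°

14.8 dB, -25.0°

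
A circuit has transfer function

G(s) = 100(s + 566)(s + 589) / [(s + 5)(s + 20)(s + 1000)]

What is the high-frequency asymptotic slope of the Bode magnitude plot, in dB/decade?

-20 dB/decade

Each pole contributes −20 dB/decade at high frequency; each zero contributes +20 dB/decade.
Net: 2 zero(s) − 3 pole(s) → -20 dB/decade.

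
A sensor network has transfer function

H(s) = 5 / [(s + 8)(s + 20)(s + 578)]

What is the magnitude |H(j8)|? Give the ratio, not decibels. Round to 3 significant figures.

3.55e-05

At s = jω = j8:
pole (s+8): 8 + j8 → |·| = √(8²+8²) = √128 ≈ 11.314, ∠ = arctan(8/8) ≈ 45.00°
pole (s+20): 20 + j8 → |·| = √(20²+8²) = √464 ≈ 21.541, ∠ = arctan(8/20) ≈ 21.80°
pole (s+578): 578 + j8 → |·| = √(578²+8²) = √334148 ≈ 578.06, ∠ = arctan(8/578) ≈ 0.79°
|H| = 5 / 1.4088e+05 ≈ 3.5491e-05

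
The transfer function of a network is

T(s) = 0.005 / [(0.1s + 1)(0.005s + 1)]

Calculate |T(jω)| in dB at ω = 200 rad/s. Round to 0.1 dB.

At ω = 200 rad/s:
pole (1 + j200·0.1) = 1 + j20 → |·| ≈ 20.025, ∠ ≈ 87.14°
pole (1 + j200·0.005) = 1 + j1 → |·| ≈ 1.4142, ∠ ≈ 45.00°
|T| = 0.005 · 1 / (20.025 · 1.4142) ≈ 0.00017656
Gain = 20 log₁₀(0.00017656) ≈ -75.06 dB

-75.1 dB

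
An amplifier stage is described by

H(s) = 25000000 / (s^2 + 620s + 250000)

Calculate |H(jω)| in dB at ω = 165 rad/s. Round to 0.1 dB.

40.2 dB

At s = jω = j165:
quadratic: (j165)² + 620·j165 + 250000 = 222775 + j102300 → |·| ≈ 2.4514e+05, ∠ ≈ 24.66°
|H| = 25000000 / 2.4514e+05 ≈ 101.98
Gain = 20 log₁₀(101.98) ≈ 40.17 dB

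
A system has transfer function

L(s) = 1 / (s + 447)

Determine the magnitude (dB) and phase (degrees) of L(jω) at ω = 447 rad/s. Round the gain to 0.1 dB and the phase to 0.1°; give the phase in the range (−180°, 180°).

Substitute s = j447:
Numerator: 1 = 1 + j0
Denominator: (j447) + 447 = 447 + j447
|N| = √(1² + 0²) ≈ 1, ∠N ≈ 0.00°
|D| = √(447² + 447²) ≈ 632.15, ∠D ≈ 45.00°
|L| = 1 / 632.15 ≈ 0.0015819
Gain = 20 log₁₀(0.0015819) ≈ -56.02 dB
∠L = 0.00° − 45.00° = -45.00°

-56.0 dB, -45.0°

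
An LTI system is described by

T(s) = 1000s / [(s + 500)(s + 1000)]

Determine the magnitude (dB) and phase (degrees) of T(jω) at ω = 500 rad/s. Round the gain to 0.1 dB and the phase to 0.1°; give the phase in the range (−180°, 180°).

At s = jω = j500:
zero at origin: s = j500 → |·| = 500, ∠ = 90.00°
pole (s+500): 500 + j500 → |·| = √(500²+500²) = √500000 ≈ 707.11, ∠ = arctan(500/500) ≈ 45.00°
pole (s+1000): 1000 + j500 → |·| = √(1000²+500²) = √1250000 ≈ 1118, ∠ = arctan(500/1000) ≈ 26.57°
|T| = 1000 · 500 / 7.9055e+05 ≈ 0.63247
Gain = 20 log₁₀(0.63247) ≈ -3.98 dB
∠T = 90.00° − 71.57° = 18.43°

-4.0 dB, 18.4°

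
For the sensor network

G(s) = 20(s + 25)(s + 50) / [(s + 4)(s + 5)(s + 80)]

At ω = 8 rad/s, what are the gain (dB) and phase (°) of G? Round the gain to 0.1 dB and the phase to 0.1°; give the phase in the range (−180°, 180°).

11.9 dB, -100.3°

At s = jω = j8:
zero (s+25): 25 + j8 → |·| = √(25²+8²) = √689 ≈ 26.249, ∠ = arctan(8/25) ≈ 17.74°
zero (s+50): 50 + j8 → |·| = √(50²+8²) = √2564 ≈ 50.636, ∠ = arctan(8/50) ≈ 9.09°
pole (s+4): 4 + j8 → |·| = √(4²+8²) = √80 ≈ 8.9443, ∠ = arctan(8/4) ≈ 63.43°
pole (s+5): 5 + j8 → |·| = √(5²+8²) = √89 ≈ 9.434, ∠ = arctan(8/5) ≈ 57.99°
pole (s+80): 80 + j8 → |·| = √(80²+8²) = √6464 ≈ 80.399, ∠ = arctan(8/80) ≈ 5.71°
|G| = 20 · 1329.1 / 6784.1 ≈ 3.9183
Gain = 20 log₁₀(3.9183) ≈ 11.86 dB
∠G = 26.83° − 127.13° = -100.30°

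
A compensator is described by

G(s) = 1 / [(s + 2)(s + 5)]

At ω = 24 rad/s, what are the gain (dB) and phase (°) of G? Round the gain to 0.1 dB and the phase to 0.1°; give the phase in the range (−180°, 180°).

-55.4 dB, -163.5°

At s = jω = j24:
pole (s+2): 2 + j24 → |·| = √(2²+24²) = √580 ≈ 24.083, ∠ = arctan(24/2) ≈ 85.24°
pole (s+5): 5 + j24 → |·| = √(5²+24²) = √601 ≈ 24.515, ∠ = arctan(24/5) ≈ 78.23°
|G| = 1 / 590.39 ≈ 0.0016938
Gain = 20 log₁₀(0.0016938) ≈ -55.42 dB
∠G = 0.00° − 163.47° = -163.47°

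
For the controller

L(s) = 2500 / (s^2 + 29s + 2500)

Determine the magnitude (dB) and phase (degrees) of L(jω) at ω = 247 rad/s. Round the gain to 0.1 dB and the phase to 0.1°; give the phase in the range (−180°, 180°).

-27.5 dB, -173.0°

At s = jω = j247:
quadratic: (j247)² + 29·j247 + 2500 = -58509 + j7163 → |·| ≈ 58946, ∠ ≈ 173.02°
|L| = 2500 / 58946 ≈ 0.042412
Gain = 20 log₁₀(0.042412) ≈ -27.45 dB
∠L = 0.00° − 173.02° = -173.02°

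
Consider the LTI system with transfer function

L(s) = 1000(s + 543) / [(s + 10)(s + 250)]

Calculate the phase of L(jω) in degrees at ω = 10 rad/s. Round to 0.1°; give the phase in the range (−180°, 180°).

-46.2°

At s = jω = j10:
zero (s+543): 543 + j10 → |·| = √(543²+10²) = √294949 ≈ 543.09, ∠ = arctan(10/543) ≈ 1.06°
pole (s+10): 10 + j10 → |·| = √(10²+10²) = √200 ≈ 14.142, ∠ = arctan(10/10) ≈ 45.00°
pole (s+250): 250 + j10 → |·| = √(250²+10²) = √62600 ≈ 250.2, ∠ = arctan(10/250) ≈ 2.29°
∠L = 1.06° − 47.29° = -46.23°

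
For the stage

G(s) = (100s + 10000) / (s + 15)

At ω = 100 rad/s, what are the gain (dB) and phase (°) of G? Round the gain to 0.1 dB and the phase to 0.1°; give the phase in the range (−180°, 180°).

42.9 dB, -36.5°

Substitute s = j100:
Numerator: 100(j100) + 10000 = 10000 + j10000
Denominator: (j100) + 15 = 15 + j100
|N| = √(10000² + 10000²) ≈ 14142, ∠N ≈ 45.00°
|D| = √(15² + 100²) ≈ 101.12, ∠D ≈ 81.47°
|G| = 14142 / 101.12 ≈ 139.85
Gain = 20 log₁₀(139.85) ≈ 42.91 dB
∠G = 45.00° − 81.47° = -36.47°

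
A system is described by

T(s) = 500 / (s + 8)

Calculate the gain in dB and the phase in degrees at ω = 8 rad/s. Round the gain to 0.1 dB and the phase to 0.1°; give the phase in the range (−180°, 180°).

Substitute s = j8:
Numerator: 500 = 500 + j0
Denominator: (j8) + 8 = 8 + j8
|N| = √(500² + 0²) ≈ 500, ∠N ≈ 0.00°
|D| = √(8² + 8²) ≈ 11.314, ∠D ≈ 45.00°
|T| = 500 / 11.314 ≈ 44.193
Gain = 20 log₁₀(44.193) ≈ 32.91 dB
∠T = 0.00° − 45.00° = -45.00°

32.9 dB, -45.0°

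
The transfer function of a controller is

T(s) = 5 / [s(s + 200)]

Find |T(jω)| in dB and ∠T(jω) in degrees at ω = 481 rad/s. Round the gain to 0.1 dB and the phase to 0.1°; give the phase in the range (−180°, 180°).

At s = jω = j481:
pole (s+200): 200 + j481 → |·| = √(200²+481²) = √271361 ≈ 520.92, ∠ = arctan(481/200) ≈ 67.42°
pole at origin: |s| = 481, ∠ = 90.00° (in denominator)
|T| = 5 / 2.5056e+05 ≈ 1.9955e-05
Gain = 20 log₁₀(1.9955e-05) ≈ -94.00 dB
∠T = 0.00° − 157.42° = -157.42°

-94.0 dB, -157.4°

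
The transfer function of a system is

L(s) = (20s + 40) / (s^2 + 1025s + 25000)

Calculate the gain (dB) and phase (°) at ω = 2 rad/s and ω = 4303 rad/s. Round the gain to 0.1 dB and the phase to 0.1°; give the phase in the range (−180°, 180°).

ω = 2: -52.9 dB, 40.3°; ω = 4303: -46.9 dB, -76.6°

Substitute s = j2:
Numerator: 20(j2) + 40 = 40 + j40
Denominator: (j2)^2 + 1025(j2) + 25000 = 24996 + j2050
|N| = √(40² + 40²) ≈ 56.569, ∠N ≈ 45.00°
|D| = √(24996² + 2050²) ≈ 25080, ∠D ≈ 4.69°
|L| = 56.569 / 25080 ≈ 0.0022555
Gain = 20 log₁₀(0.0022555) ≈ -52.94 dB
∠L = 45.00° − 4.69° = 40.31°

Substitute s = j4303:
Numerator: 20(j4303) + 40 = 40 + j86060
Denominator: (j4303)^2 + 1025(j4303) + 25000 = -18490809 + j4410575
|N| = √(40² + 86060²) ≈ 86060, ∠N ≈ 89.97°
|D| = √(18490809² + 4410575²) ≈ 1.901e+07, ∠D ≈ 166.58°
|L| = 86060 / 1.901e+07 ≈ 0.0045271
Gain = 20 log₁₀(0.0045271) ≈ -46.88 dB
∠L = 89.97° − 166.58° = -76.61°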